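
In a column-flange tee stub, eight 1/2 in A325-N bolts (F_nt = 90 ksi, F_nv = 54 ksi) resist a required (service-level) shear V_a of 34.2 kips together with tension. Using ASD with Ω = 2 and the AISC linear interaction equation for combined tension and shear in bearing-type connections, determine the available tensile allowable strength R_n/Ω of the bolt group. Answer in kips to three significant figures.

34.9 kips

A_b = π·0.5²/4 = 0.1963 in²; f_rv = 34.2 / (8 × 0.1963) = 21.77 ksi.
F'_nt = 1.3 F_nt − (Ω F_nt / F_nv) f_rv = 1.3·90 − (2·90/54)·21.77 = 44.43 ksi, capped at F_nt → F'_nt = 44.43 ksi.
R_n = F'_nt · A_b · n = 44.43 × 0.1963 × 8 = 69.78 kips.
Allowable strength R_n/Ω = 69.78 / 2 = 34.9 kips.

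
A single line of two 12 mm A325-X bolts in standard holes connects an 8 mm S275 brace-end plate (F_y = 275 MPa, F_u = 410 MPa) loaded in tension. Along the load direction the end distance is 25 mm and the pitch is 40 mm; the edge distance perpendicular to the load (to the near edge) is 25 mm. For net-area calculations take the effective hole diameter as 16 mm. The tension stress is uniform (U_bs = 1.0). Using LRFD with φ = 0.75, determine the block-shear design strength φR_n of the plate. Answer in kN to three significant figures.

102 kN

Shear plane L_v = 25 + 1·40 = 65 mm; A_gv = 65 × 8 = 520 mm².
A_nv = (65 − 1.5·16) × 8 = 328 mm².
A_nt = (25 − 0.5·16) × 8 = 136 mm².
0.6 F_u A_nv = 80.69 kN; 0.6 F_y A_gv = 85.8 kN → shear rupture governs the shear term.
R_n = 80.69 + 1.0 × 410 × 136 / 1000 = 136.4 kN.
Design strength φR_n = 0.75 × 136.4 = 102 kN.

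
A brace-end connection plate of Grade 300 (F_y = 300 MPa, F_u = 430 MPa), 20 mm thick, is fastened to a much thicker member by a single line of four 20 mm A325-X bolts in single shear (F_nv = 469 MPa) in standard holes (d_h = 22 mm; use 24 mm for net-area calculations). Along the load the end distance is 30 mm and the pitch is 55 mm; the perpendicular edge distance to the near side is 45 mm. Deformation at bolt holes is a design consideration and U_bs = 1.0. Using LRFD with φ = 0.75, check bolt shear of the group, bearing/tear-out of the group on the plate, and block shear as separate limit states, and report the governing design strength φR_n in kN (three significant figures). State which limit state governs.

Bolt shear: A_b = π·20²/4 = 314.2 mm²; R_n = 469 × 314.2 × 4 × 1 / 1000 = 589.4 kN → 0.75 × 589.4 = 442 kN.
Bearing: edge l_c = 19, r_n = 196.1 kN; interior l_c = 33, r_n = 340.6 kN; R_n = 196.1 + 3·340.6 = 1218 kN → 913 kN.
Block shear: A_gv = 3900, A_nv = 2220, A_nt = 660 mm²; R_n = min(0.6F_uA_nv, 0.6F_yA_gv) + U_bs·F_u·A_nt = 856.6 kN → 642 kN.
Bolt shear governs: 442 kN.

442 kN (bolt shear governs)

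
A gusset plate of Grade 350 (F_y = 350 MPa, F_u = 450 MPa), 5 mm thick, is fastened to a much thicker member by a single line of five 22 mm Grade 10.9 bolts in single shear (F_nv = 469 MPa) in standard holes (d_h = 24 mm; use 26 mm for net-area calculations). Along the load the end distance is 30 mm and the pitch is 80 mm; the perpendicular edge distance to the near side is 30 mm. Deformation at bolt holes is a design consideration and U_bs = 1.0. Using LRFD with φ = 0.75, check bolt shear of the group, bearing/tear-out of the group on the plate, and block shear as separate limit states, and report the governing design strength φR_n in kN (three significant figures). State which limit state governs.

265 kN (block shear governs)

Bolt shear: A_b = π·22²/4 = 380.1 mm²; R_n = 469 × 380.1 × 5 × 1 / 1000 = 891.4 kN → 0.75 × 891.4 = 669 kN.
Bearing: edge l_c = 18, r_n = 48.6 kN; interior l_c = 56, r_n = 118.8 kN; R_n = 48.6 + 4·118.8 = 523.8 kN → 393 kN.
Block shear: A_gv = 1750, A_nv = 1165, A_nt = 85 mm²; R_n = min(0.6F_uA_nv, 0.6F_yA_gv) + U_bs·F_u·A_nt = 352.8 kN → 265 kN.
Block shear governs: 265 kN.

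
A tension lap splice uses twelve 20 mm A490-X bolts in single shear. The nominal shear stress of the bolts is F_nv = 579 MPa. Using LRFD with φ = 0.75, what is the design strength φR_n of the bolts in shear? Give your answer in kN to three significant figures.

1640 kN

A_b = π × 20² / 4 = 314.2 mm².
R_n = F_nv · A_b · n · n_s = 579 × 314.2 × 12 × 1 / 1000 = 2183 kN.
Design strength φR_n = 0.75 × 2183 = 1640 kN.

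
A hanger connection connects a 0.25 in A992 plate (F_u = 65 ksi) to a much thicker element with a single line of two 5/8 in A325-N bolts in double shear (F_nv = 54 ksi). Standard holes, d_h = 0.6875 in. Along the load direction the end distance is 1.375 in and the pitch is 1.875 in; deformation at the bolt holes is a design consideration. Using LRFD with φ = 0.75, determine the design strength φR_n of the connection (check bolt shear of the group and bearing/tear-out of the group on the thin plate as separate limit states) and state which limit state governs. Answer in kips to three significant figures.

Bolt shear: A_b = π·0.625²/4 = 0.3068 in²; R_n = 54 × 0.3068 × 2 × 2 = 66.27 kips → 0.75 × 66.27 = 49.7 kips.
Bearing (1.2 l_c t F_u ≤ 2.4 d t F_u): upper limit = 2.4·0.625·0.25·65 = 24.38 kips.
  Edge l_c = 1.375 − 0.6875/2 = 1.031 → r_n = 20.11 kips; interior l_c = 1.875 − 0.6875 = 1.188 → r_n = 23.16 kips.
  R_n,bearing = 1·20.11 + 1·23.16 = 43.27 kips → 0.75 × 43.27 = 32.4 kips.
Bearing governs: 32.4 kips.

32.4 kips (bearing governs)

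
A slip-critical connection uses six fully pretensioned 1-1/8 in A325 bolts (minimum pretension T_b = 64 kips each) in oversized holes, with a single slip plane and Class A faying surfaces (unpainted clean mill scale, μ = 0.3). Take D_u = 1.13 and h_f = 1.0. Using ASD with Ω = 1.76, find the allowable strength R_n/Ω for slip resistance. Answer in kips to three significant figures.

74 kips

R_n = μ · D_u · h_f · T_b · n_s · n_b = 0.3 × 1.13 × 1.0 × 64 × 1 × 6 = 130.2 kips.
Allowable strength R_n/Ω = 130.2 / 1.76 = 74 kips.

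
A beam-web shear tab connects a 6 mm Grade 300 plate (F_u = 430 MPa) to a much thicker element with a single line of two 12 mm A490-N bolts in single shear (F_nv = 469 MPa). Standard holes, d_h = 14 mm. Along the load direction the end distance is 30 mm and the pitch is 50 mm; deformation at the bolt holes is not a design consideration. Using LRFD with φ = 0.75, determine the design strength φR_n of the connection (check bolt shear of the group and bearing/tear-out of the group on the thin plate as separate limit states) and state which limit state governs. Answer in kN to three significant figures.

79.6 kN (bolt shear governs)

Bolt shear: A_b = π·12²/4 = 113.1 mm²; R_n = 469 × 113.1 × 2 × 1 / 1000 = 106.1 kN → 0.75 × 106.1 = 79.6 kN.
Bearing (1.5 l_c t F_u ≤ 3.0 d t F_u): upper limit = 3.0·12·6·430 / 1000 = 92.88 kN.
  Edge l_c = 30 − 14/2 = 23 → r_n = 89.01 kN; interior l_c = 50 − 14 = 36 → r_n = 92.88 kN.
  R_n,bearing = 1·89.01 + 1·92.88 = 181.9 kN → 0.75 × 181.9 = 136 kN.
Bolt shear governs: 79.6 kN.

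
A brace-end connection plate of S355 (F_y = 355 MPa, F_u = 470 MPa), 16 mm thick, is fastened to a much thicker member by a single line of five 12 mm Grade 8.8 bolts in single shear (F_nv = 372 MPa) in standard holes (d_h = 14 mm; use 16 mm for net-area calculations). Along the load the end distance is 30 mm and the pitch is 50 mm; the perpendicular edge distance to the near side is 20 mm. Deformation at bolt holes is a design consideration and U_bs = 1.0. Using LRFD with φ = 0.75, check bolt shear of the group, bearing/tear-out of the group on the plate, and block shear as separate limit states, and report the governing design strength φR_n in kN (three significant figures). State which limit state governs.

158 kN (bolt shear governs)

Bolt shear: A_b = π·12²/4 = 113.1 mm²; R_n = 372 × 113.1 × 5 × 1 / 1000 = 210.4 kN → 0.75 × 210.4 = 158 kN.
Bearing: edge l_c = 23, r_n = 207.6 kN; interior l_c = 36, r_n = 216.6 kN; R_n = 207.6 + 4·216.6 = 1074 kN → 805 kN.
Block shear: A_gv = 3680, A_nv = 2528, A_nt = 192 mm²; R_n = min(0.6F_uA_nv, 0.6F_yA_gv) + U_bs·F_u·A_nt = 803.1 kN → 602 kN.
Bolt shear governs: 158 kN.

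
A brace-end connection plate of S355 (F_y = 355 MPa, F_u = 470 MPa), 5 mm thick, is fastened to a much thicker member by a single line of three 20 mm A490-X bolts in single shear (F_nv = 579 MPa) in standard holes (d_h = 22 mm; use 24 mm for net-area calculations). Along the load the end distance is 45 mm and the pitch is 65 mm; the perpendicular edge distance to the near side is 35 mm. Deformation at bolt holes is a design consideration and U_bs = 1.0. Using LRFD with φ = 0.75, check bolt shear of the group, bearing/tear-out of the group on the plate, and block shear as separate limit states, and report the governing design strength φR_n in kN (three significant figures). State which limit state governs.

162 kN (block shear governs)

Bolt shear: A_b = π·20²/4 = 314.2 mm²; R_n = 579 × 314.2 × 3 × 1 / 1000 = 545.7 kN → 0.75 × 545.7 = 409 kN.
Bearing: edge l_c = 34, r_n = 95.88 kN; interior l_c = 43, r_n = 112.8 kN; R_n = 95.88 + 2·112.8 = 321.5 kN → 241 kN.
Block shear: A_gv = 875, A_nv = 575, A_nt = 115 mm²; R_n = min(0.6F_uA_nv, 0.6F_yA_gv) + U_bs·F_u·A_nt = 216.2 kN → 162 kN.
Block shear governs: 162 kN.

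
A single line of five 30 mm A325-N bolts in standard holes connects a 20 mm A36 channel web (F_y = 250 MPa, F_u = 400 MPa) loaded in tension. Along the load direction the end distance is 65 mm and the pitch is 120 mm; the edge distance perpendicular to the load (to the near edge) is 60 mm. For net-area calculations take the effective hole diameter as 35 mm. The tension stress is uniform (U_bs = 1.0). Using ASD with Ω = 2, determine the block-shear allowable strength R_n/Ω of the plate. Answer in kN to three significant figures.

988 kN

Shear plane L_v = 65 + 4·120 = 545 mm; A_gv = 545 × 20 = 10900 mm².
A_nv = (545 − 4.5·35) × 20 = 7750 mm².
A_nt = (60 − 0.5·35) × 20 = 850 mm².
0.6 F_u A_nv = 1860 kN; 0.6 F_y A_gv = 1635 kN → shear yielding governs the shear term.
R_n = 1635 + 1.0 × 400 × 850 / 1000 = 1975 kN.
Allowable strength R_n/Ω = 1975 / 2 = 988 kN.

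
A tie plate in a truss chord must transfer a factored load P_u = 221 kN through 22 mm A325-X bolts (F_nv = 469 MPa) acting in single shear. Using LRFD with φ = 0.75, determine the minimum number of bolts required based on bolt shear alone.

2 bolts

A_b = π·22²/4 = 380.1 mm².
Per-bolt design strength φR_n = 0.75 × 469 × 380.1 × 1 / 1000 = 133.7 kN.
n ≥ 221 / 133.7 = 1.653 → use 2 bolts.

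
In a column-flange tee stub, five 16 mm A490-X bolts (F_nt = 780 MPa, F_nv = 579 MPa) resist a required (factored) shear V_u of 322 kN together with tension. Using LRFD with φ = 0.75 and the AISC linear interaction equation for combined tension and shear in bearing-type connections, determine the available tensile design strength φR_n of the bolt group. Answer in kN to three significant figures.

A_b = π·16²/4 = 201.1 mm²; f_rv = 322 × 1000 / (5 × 201.1) = 320.3 MPa.
F'_nt = 1.3 F_nt − (F_nt / φF_nv) f_rv = 1.3·780 − (780/(0.75·579))·320.3 = 438.7 MPa, capped at F_nt → F'_nt = 438.7 MPa.
R_n = F'_nt · A_b · n = 438.7 × 201.1 × 5 / 1000 = 441 kN.
Design strength φR_n = 0.75 × 441 = 331 kN.

331 kN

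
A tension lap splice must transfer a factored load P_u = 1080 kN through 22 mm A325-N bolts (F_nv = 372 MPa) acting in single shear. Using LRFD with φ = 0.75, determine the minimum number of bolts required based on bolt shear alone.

11 bolts

A_b = π·22²/4 = 380.1 mm².
Per-bolt design strength φR_n = 0.75 × 372 × 380.1 × 1 / 1000 = 106.1 kN.
n ≥ 1080 / 106.1 = 10.18 → use 11 bolts.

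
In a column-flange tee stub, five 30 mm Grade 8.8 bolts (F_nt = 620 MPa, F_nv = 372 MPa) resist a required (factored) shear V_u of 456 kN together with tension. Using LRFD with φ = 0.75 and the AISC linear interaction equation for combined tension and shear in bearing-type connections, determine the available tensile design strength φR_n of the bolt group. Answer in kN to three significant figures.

1380 kN

A_b = π·30²/4 = 706.9 mm²; f_rv = 456 × 1000 / (5 × 706.9) = 129 MPa.
F'_nt = 1.3 F_nt − (F_nt / φF_nv) f_rv = 1.3·620 − (620/(0.75·372))·129 = 519.3 MPa, capped at F_nt → F'_nt = 519.3 MPa.
R_n = F'_nt · A_b · n = 519.3 × 706.9 × 5 / 1000 = 1835 kN.
Design strength φR_n = 0.75 × 1835 = 1380 kN.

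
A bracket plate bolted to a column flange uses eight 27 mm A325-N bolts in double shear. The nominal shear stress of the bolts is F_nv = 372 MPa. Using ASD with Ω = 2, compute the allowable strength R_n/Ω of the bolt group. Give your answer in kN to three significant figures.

A_b = π × 27² / 4 = 572.6 mm².
R_n = F_nv · A_b · n · n_s = 372 × 572.6 × 8 × 2 / 1000 = 3408 kN.
Allowable strength R_n/Ω = 3408 / 2 = 1700 kN.

1700 kN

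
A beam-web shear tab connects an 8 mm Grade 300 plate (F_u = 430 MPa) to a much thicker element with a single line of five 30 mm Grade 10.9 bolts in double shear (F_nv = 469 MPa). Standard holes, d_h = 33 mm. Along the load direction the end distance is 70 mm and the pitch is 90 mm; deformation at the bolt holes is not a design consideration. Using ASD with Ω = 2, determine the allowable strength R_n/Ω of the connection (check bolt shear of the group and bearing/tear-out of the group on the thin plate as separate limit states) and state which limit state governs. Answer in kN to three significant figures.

726 kN (bearing governs)

Bolt shear: A_b = π·30²/4 = 706.9 mm²; R_n = 469 × 706.9 × 5 × 2 / 1000 = 3315 kN → 3315 / 2 = 1660 kN.
Bearing (1.5 l_c t F_u ≤ 3.0 d t F_u): upper limit = 3.0·30·8·430 / 1000 = 309.6 kN.
  Edge l_c = 70 − 33/2 = 53.5 → r_n = 276.1 kN; interior l_c = 90 − 33 = 57 → r_n = 294.1 kN.
  R_n,bearing = 1·276.1 + 4·294.1 = 1453 kN → 1453 / 2 = 726 kN.
Bearing governs: 726 kN.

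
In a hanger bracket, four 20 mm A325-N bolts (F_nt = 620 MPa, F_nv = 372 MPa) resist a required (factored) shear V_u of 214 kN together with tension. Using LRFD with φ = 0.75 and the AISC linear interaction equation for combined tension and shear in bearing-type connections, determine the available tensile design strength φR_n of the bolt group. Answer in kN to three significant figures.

A_b = π·20²/4 = 314.2 mm²; f_rv = 214 × 1000 / (4 × 314.2) = 170.3 MPa.
F'_nt = 1.3 F_nt − (F_nt / φF_nv) f_rv = 1.3·620 − (620/(0.75·372))·170.3 = 427.6 MPa, capped at F_nt → F'_nt = 427.6 MPa.
R_n = F'_nt · A_b · n = 427.6 × 314.2 × 4 / 1000 = 537.3 kN.
Design strength φR_n = 0.75 × 537.3 = 403 kN.

403 kN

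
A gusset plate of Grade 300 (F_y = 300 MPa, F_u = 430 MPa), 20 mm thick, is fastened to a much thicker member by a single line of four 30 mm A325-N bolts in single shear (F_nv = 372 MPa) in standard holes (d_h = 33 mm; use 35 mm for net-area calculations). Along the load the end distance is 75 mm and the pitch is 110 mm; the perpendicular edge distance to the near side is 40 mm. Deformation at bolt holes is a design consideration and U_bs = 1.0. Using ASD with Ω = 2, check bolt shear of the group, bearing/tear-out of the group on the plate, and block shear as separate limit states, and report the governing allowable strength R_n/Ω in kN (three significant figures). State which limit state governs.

526 kN (bolt shear governs)

Bolt shear: A_b = π·30²/4 = 706.9 mm²; R_n = 372 × 706.9 × 4 × 1 / 1000 = 1052 kN → 1052 / 2 = 526 kN.
Bearing: edge l_c = 58.5, r_n = 603.7 kN; interior l_c = 77, r_n = 619.2 kN; R_n = 603.7 + 3·619.2 = 2461 kN → 1230 kN.
Block shear: A_gv = 8100, A_nv = 5650, A_nt = 450 mm²; R_n = min(0.6F_uA_nv, 0.6F_yA_gv) + U_bs·F_u·A_nt = 1651 kN → 826 kN.
Bolt shear governs: 526 kN.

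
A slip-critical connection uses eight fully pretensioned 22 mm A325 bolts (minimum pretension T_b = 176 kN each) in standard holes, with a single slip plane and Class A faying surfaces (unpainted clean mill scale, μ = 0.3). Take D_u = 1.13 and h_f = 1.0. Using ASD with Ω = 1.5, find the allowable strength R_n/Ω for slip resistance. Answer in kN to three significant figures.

R_n = μ · D_u · h_f · T_b · n_s · n_b = 0.3 × 1.13 × 1.0 × 176 × 1 × 8 = 477.3 kN.
Allowable strength R_n/Ω = 477.3 / 1.5 = 318 kN.

318 kN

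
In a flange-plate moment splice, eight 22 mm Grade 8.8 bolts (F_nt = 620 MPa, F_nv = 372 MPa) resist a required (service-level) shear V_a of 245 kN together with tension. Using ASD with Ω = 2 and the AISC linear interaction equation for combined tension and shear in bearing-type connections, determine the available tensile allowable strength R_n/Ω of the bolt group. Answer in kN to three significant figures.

817 kN

A_b = π·22²/4 = 380.1 mm²; f_rv = 245 × 1000 / (8 × 380.1) = 80.56 MPa.
F'_nt = 1.3 F_nt − (Ω F_nt / F_nv) f_rv = 1.3·620 − (2·620/372)·80.56 = 537.5 MPa, capped at F_nt → F'_nt = 537.5 MPa.
R_n = F'_nt · A_b · n = 537.5 × 380.1 × 8 / 1000 = 1634 kN.
Allowable strength R_n/Ω = 1634 / 2 = 817 kN.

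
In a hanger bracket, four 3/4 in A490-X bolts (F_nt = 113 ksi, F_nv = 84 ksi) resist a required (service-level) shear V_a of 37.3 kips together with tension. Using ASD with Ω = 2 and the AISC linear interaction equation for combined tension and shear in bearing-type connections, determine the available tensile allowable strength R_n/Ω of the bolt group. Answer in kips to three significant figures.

79.6 kips

A_b = π·0.75²/4 = 0.4418 in²; f_rv = 37.3 / (4 × 0.4418) = 21.11 ksi.
F'_nt = 1.3 F_nt − (Ω F_nt / F_nv) f_rv = 1.3·113 − (2·113/84)·21.11 = 90.11 ksi, capped at F_nt → F'_nt = 90.11 ksi.
R_n = F'_nt · A_b · n = 90.11 × 0.4418 × 4 = 159.2 kips.
Allowable strength R_n/Ω = 159.2 / 2 = 79.6 kips.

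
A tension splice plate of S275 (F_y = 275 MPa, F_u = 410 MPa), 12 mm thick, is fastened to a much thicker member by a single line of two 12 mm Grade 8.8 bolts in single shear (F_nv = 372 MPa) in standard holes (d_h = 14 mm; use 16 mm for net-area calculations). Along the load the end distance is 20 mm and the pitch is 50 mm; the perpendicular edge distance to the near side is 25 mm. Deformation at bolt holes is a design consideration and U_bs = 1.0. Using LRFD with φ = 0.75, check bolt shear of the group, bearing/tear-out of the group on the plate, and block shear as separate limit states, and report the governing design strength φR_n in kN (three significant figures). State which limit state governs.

Bolt shear: A_b = π·12²/4 = 113.1 mm²; R_n = 372 × 113.1 × 2 × 1 / 1000 = 84.14 kN → 0.75 × 84.14 = 63.1 kN.
Bearing: edge l_c = 13, r_n = 76.75 kN; interior l_c = 36, r_n = 141.7 kN; R_n = 76.75 + 1·141.7 = 218.4 kN → 164 kN.
Block shear: A_gv = 840, A_nv = 552, A_nt = 204 mm²; R_n = min(0.6F_uA_nv, 0.6F_yA_gv) + U_bs·F_u·A_nt = 219.4 kN → 165 kN.
Bolt shear governs: 63.1 kN.

63.1 kN (bolt shear governs)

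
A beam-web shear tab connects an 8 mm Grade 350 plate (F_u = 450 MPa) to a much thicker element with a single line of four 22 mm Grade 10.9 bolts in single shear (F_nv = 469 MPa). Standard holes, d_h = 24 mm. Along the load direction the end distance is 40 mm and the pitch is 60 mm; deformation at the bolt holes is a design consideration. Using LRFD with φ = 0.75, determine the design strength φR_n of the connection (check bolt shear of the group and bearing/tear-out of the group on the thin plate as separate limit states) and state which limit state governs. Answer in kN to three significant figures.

441 kN (bearing governs)

Bolt shear: A_b = π·22²/4 = 380.1 mm²; R_n = 469 × 380.1 × 4 × 1 / 1000 = 713.1 kN → 0.75 × 713.1 = 535 kN.
Bearing (1.2 l_c t F_u ≤ 2.4 d t F_u): upper limit = 2.4·22·8·450 / 1000 = 190.1 kN.
  Edge l_c = 40 − 24/2 = 28 → r_n = 121 kN; interior l_c = 60 − 24 = 36 → r_n = 155.5 kN.
  R_n,bearing = 1·121 + 3·155.5 = 587.5 kN → 0.75 × 587.5 = 441 kN.
Bearing governs: 441 kN.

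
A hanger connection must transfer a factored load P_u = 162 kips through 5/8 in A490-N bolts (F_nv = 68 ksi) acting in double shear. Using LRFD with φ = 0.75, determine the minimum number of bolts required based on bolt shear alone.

6 bolts

A_b = π·0.625²/4 = 0.3068 in².
Per-bolt design strength φR_n = 0.75 × 68 × 0.3068 × 2 = 31.29 kips.
n ≥ 162 / 31.29 = 5.177 → use 6 bolts.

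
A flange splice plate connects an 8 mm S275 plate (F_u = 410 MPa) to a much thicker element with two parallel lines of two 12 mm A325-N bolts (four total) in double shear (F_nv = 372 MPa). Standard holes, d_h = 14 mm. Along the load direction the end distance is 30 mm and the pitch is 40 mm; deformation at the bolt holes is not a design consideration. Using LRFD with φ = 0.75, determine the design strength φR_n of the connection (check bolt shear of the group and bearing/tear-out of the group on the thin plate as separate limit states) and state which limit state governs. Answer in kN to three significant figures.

Bolt shear: A_b = π·12²/4 = 113.1 mm²; R_n = 372 × 113.1 × 4 × 2 / 1000 = 336.6 kN → 0.75 × 336.6 = 252 kN.
Bearing (1.5 l_c t F_u ≤ 3.0 d t F_u): upper limit = 3.0·12·8·410 / 1000 = 118.1 kN.
  Edge l_c = 30 − 14/2 = 23 → r_n = 113.2 kN; interior l_c = 40 − 14 = 26 → r_n = 118.1 kN.
  R_n,bearing = 2·113.2 + 2·118.1 = 462.5 kN → 0.75 × 462.5 = 347 kN.
Bolt shear governs: 252 kN.

252 kN (bolt shear governs)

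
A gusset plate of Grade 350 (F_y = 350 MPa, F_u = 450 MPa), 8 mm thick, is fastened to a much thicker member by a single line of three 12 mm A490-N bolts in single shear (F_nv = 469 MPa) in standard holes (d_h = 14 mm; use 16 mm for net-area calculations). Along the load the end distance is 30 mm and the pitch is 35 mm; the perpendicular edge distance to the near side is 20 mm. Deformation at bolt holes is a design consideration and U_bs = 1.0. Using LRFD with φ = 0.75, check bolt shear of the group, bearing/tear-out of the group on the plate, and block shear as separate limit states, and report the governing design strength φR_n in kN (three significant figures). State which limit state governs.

119 kN (bolt shear governs)

Bolt shear: A_b = π·12²/4 = 113.1 mm²; R_n = 469 × 113.1 × 3 × 1 / 1000 = 159.1 kN → 0.75 × 159.1 = 119 kN.
Bearing: edge l_c = 23, r_n = 99.36 kN; interior l_c = 21, r_n = 90.72 kN; R_n = 99.36 + 2·90.72 = 280.8 kN → 211 kN.
Block shear: A_gv = 800, A_nv = 480, A_nt = 96 mm²; R_n = min(0.6F_uA_nv, 0.6F_yA_gv) + U_bs·F_u·A_nt = 172.8 kN → 130 kN.
Bolt shear governs: 119 kN.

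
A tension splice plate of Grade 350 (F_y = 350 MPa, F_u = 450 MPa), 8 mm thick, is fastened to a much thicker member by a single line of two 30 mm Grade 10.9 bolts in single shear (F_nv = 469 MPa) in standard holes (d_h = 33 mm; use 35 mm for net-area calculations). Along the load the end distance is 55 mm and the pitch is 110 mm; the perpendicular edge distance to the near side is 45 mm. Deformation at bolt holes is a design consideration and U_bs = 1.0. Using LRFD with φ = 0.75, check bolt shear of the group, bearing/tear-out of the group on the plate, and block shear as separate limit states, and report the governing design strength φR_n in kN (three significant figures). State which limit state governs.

256 kN (block shear governs)

Bolt shear: A_b = π·30²/4 = 706.9 mm²; R_n = 469 × 706.9 × 2 × 1 / 1000 = 663 kN → 0.75 × 663 = 497 kN.
Bearing: edge l_c = 38.5, r_n = 166.3 kN; interior l_c = 77, r_n = 259.2 kN; R_n = 166.3 + 1·259.2 = 425.5 kN → 319 kN.
Block shear: A_gv = 1320, A_nv = 900, A_nt = 220 mm²; R_n = min(0.6F_uA_nv, 0.6F_yA_gv) + U_bs·F_u·A_nt = 342 kN → 256 kN.
Block shear governs: 256 kN.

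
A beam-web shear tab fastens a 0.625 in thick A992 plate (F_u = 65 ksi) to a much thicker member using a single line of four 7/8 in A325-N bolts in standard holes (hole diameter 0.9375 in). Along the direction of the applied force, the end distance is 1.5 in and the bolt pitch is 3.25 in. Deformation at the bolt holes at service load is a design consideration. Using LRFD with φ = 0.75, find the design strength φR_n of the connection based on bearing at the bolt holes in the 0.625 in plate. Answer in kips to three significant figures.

230 kips

Per bolt r_n = 1.2 l_c t F_u ≤ 2.4 d t F_u; upper limit = 2.4 × 0.875 × 0.625 × 65 = 85.31 kips.
Edge bolt: l_c = 1.5 − 0.9375/2 = 1.031 in → 1.2 × 1.031 × 0.625 × 65 = 50.27 → r_n = 50.27 kips.
Interior bolts: l_c = 3.25 − 0.9375 = 2.312 in → 1.2 × 2.312 × 0.625 × 65 = 112.7 → r_n = 85.31 kips.
R_n = 1 × 50.27 + 3 × 85.31 = 306.2 kips.
Design strength φR_n = 0.75 × 306.2 = 230 kips.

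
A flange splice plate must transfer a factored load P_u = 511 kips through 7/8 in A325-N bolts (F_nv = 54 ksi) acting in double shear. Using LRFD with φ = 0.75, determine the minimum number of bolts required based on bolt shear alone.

11 bolts

A_b = π·0.875²/4 = 0.6013 in².
Per-bolt design strength φR_n = 0.75 × 54 × 0.6013 × 2 = 48.71 kips.
n ≥ 511 / 48.71 = 10.49 → use 11 bolts.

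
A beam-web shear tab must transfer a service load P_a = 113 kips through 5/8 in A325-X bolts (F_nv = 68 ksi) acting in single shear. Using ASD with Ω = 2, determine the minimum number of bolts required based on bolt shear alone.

11 bolts

A_b = π·0.625²/4 = 0.3068 in².
Per-bolt allowable strength R_n/Ω = 68 × 0.3068 × 1 / 2 = 10.43 kips.
n ≥ 113 / 10.43 = 10.83 → use 11 bolts.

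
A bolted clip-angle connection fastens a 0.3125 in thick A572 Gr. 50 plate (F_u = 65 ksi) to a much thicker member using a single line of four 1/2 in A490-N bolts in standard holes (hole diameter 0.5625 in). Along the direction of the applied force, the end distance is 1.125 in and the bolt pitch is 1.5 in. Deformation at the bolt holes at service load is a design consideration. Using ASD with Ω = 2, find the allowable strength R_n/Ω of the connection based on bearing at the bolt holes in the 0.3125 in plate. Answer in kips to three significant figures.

Per bolt r_n = 1.2 l_c t F_u ≤ 2.4 d t F_u; upper limit = 2.4 × 0.5 × 0.3125 × 65 = 24.38 kips.
Edge bolt: l_c = 1.125 − 0.5625/2 = 0.8438 in → 1.2 × 0.8438 × 0.3125 × 65 = 20.57 → r_n = 20.57 kips.
Interior bolts: l_c = 1.5 − 0.5625 = 0.9375 in → 1.2 × 0.9375 × 0.3125 × 65 = 22.85 → r_n = 22.85 kips.
R_n = 1 × 20.57 + 3 × 22.85 = 89.12 kips.
Allowable strength R_n/Ω = 89.12 / 2 = 44.6 kips.

44.6 kips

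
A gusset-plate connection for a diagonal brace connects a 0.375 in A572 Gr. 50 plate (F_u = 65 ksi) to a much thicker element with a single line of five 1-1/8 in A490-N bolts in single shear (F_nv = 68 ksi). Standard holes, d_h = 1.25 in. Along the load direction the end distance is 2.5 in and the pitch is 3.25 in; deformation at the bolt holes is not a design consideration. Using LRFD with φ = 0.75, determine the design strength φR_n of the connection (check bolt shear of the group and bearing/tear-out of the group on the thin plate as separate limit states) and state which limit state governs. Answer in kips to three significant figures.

Bolt shear: A_b = π·1.125²/4 = 0.994 in²; R_n = 68 × 0.994 × 5 × 1 = 338 kips → 0.75 × 338 = 253 kips.
Bearing (1.5 l_c t F_u ≤ 3.0 d t F_u): upper limit = 3.0·1.125·0.375·65 = 82.27 kips.
  Edge l_c = 2.5 − 1.25/2 = 1.875 → r_n = 68.55 kips; interior l_c = 3.25 − 1.25 = 2 → r_n = 73.12 kips.
  R_n,bearing = 1·68.55 + 4·73.12 = 361.1 kips → 0.75 × 361.1 = 271 kips.
Bolt shear governs: 253 kips.

253 kips (bolt shear governs)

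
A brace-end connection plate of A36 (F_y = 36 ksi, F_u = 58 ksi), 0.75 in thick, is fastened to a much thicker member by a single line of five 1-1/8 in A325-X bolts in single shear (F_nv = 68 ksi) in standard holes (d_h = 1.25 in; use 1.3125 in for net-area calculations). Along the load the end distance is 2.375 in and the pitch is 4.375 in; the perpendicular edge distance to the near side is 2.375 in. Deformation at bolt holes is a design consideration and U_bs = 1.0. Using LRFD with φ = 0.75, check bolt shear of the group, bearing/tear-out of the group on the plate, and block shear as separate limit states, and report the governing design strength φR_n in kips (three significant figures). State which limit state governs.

Bolt shear: A_b = π·1.125²/4 = 0.994 in²; R_n = 68 × 0.994 × 5 × 1 = 338 kips → 0.75 × 338 = 253 kips.
Bearing: edge l_c = 1.75, r_n = 91.35 kips; interior l_c = 3.125, r_n = 117.4 kips; R_n = 91.35 + 4·117.4 = 561.1 kips → 421 kips.
Block shear: A_gv = 14.91, A_nv = 10.48, A_nt = 1.289 in²; R_n = min(0.6F_uA_nv, 0.6F_yA_gv) + U_bs·F_u·A_nt = 396.7 kips → 298 kips.
Bolt shear governs: 253 kips.

253 kips (bolt shear governs)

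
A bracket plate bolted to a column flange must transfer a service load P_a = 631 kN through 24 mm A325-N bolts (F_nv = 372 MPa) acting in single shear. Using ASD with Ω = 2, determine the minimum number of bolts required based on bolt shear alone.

8 bolts

A_b = π·24²/4 = 452.4 mm².
Per-bolt allowable strength R_n/Ω = 372 × 452.4 × 1 / 1000 / 2 = 84.14 kN.
n ≥ 631 / 84.14 = 7.499 → use 8 bolts.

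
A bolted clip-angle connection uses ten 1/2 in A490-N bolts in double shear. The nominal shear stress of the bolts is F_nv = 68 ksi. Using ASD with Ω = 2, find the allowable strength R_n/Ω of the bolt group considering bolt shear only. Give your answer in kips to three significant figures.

134 kips

A_b = π × 0.5² / 4 = 0.1963 in².
R_n = F_nv · A_b · n · n_s = 68 × 0.1963 × 10 × 2 = 267 kips.
Allowable strength R_n/Ω = 267 / 2 = 134 kips.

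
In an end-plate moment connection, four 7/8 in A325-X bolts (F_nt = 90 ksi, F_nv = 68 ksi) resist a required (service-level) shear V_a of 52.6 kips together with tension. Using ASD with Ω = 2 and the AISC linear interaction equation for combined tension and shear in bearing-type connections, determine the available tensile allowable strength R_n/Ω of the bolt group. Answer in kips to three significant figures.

A_b = π·0.875²/4 = 0.6013 in²; f_rv = 52.6 / (4 × 0.6013) = 21.87 ksi.
F'_nt = 1.3 F_nt − (Ω F_nt / F_nv) f_rv = 1.3·90 − (2·90/68)·21.87 = 59.11 ksi, capped at F_nt → F'_nt = 59.11 ksi.
R_n = F'_nt · A_b · n = 59.11 × 0.6013 × 4 = 142.2 kips.
Allowable strength R_n/Ω = 142.2 / 2 = 71.1 kips.

71.1 kips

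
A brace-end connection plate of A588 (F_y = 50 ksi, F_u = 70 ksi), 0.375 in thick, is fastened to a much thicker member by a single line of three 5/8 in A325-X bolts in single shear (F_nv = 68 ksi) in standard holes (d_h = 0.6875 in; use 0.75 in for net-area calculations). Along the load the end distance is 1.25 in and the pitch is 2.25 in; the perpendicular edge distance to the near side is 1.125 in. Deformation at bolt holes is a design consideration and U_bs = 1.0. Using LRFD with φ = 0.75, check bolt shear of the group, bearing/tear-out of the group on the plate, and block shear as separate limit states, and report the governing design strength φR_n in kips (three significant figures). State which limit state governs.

46.9 kips (bolt shear governs)

Bolt shear: A_b = π·0.625²/4 = 0.3068 in²; R_n = 68 × 0.3068 × 3 × 1 = 62.59 kips → 0.75 × 62.59 = 46.9 kips.
Bearing: edge l_c = 0.9062, r_n = 28.55 kips; interior l_c = 1.562, r_n = 39.38 kips; R_n = 28.55 + 2·39.38 = 107.3 kips → 80.5 kips.
Block shear: A_gv = 2.156, A_nv = 1.453, A_nt = 0.2812 in²; R_n = min(0.6F_uA_nv, 0.6F_yA_gv) + U_bs·F_u·A_nt = 80.72 kips → 60.5 kips.
Bolt shear governs: 46.9 kips.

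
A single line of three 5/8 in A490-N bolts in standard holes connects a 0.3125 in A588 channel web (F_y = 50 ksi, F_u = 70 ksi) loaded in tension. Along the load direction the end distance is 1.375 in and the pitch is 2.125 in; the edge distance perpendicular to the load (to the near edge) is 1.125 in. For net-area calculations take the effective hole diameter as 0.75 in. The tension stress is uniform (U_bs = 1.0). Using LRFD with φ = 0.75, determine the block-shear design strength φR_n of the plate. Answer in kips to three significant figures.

Shear plane L_v = 1.375 + 2·2.125 = 5.625 in; A_gv = 5.625 × 0.3125 = 1.758 in².
A_nv = (5.625 − 2.5·0.75) × 0.3125 = 1.172 in².
A_nt = (1.125 − 0.5·0.75) × 0.3125 = 0.2344 in².
0.6 F_u A_nv = 49.22 kips; 0.6 F_y A_gv = 52.73 kips → shear rupture governs the shear term.
R_n = 49.22 + 1.0 × 70 × 0.2344 = 65.62 kips.
Design strength φR_n = 0.75 × 65.62 = 49.2 kips.

49.2 kips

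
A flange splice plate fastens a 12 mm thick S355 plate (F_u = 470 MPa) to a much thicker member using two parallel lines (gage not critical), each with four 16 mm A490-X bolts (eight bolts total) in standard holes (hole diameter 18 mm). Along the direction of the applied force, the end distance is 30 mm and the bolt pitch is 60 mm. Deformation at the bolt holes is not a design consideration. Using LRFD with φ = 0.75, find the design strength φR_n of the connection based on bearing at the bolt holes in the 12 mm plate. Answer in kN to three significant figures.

1480 kN

Per bolt r_n = 1.5 l_c t F_u ≤ 3.0 d t F_u; upper limit = 3.0 × 16 × 12 × 470 / 1000 = 270.7 kN.
Edge bolt: l_c = 30 − 18/2 = 21 mm → 1.5 × 21 × 12 × 470 / 1000 = 177.7 → r_n = 177.7 kN.
Interior bolts: l_c = 60 − 18 = 42 mm → 1.5 × 42 × 12 × 470 / 1000 = 355.3 → r_n = 270.7 kN.
R_n = 2 × 177.7 + 6 × 270.7 = 1980 kN.
Design strength φR_n = 0.75 × 1980 = 1480 kN.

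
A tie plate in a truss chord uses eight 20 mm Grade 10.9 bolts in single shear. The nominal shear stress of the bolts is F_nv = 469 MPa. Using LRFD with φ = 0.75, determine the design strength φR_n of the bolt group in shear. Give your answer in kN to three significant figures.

884 kN

A_b = π × 20² / 4 = 314.2 mm².
R_n = F_nv · A_b · n · n_s = 469 × 314.2 × 8 × 1 / 1000 = 1179 kN.
Design strength φR_n = 0.75 × 1179 = 884 kN.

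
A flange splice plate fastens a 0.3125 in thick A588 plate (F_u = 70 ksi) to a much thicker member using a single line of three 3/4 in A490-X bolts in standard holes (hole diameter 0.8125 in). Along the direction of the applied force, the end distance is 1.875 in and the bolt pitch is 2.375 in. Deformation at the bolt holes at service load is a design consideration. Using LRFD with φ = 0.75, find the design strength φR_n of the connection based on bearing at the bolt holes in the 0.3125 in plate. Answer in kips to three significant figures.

88 kips

Per bolt r_n = 1.2 l_c t F_u ≤ 2.4 d t F_u; upper limit = 2.4 × 0.75 × 0.3125 × 70 = 39.38 kips.
Edge bolt: l_c = 1.875 − 0.8125/2 = 1.469 in → 1.2 × 1.469 × 0.3125 × 70 = 38.55 → r_n = 38.55 kips.
Interior bolts: l_c = 2.375 − 0.8125 = 1.562 in → 1.2 × 1.562 × 0.3125 × 70 = 41.02 → r_n = 39.38 kips.
R_n = 1 × 38.55 + 2 × 39.38 = 117.3 kips.
Design strength φR_n = 0.75 × 117.3 = 88 kips.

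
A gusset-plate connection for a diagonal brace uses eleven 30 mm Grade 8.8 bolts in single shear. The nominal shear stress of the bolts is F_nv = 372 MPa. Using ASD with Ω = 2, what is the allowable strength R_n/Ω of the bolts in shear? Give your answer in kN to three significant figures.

1450 kN

A_b = π × 30² / 4 = 706.9 mm².
R_n = F_nv · A_b · n · n_s = 372 × 706.9 × 11 × 1 / 1000 = 2892 kN.
Allowable strength R_n/Ω = 2892 / 2 = 1450 kN.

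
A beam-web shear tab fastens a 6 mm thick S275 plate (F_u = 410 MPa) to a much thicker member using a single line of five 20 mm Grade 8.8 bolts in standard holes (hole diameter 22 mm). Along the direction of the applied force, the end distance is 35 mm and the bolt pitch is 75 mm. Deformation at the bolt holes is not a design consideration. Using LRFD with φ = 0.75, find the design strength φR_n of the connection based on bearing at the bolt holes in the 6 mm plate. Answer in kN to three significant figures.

509 kN

Per bolt r_n = 1.5 l_c t F_u ≤ 3.0 d t F_u; upper limit = 3.0 × 20 × 6 × 410 / 1000 = 147.6 kN.
Edge bolt: l_c = 35 − 22/2 = 24 mm → 1.5 × 24 × 6 × 410 / 1000 = 88.56 → r_n = 88.56 kN.
Interior bolts: l_c = 75 − 22 = 53 mm → 1.5 × 53 × 6 × 410 / 1000 = 195.6 → r_n = 147.6 kN.
R_n = 1 × 88.56 + 4 × 147.6 = 679 kN.
Design strength φR_n = 0.75 × 679 = 509 kN.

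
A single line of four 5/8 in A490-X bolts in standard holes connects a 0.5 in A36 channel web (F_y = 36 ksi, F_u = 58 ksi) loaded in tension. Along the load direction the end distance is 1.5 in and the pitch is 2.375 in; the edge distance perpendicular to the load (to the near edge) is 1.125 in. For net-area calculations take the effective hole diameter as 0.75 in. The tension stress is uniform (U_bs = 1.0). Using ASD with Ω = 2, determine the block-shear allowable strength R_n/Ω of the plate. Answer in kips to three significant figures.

57.4 kips

Shear plane L_v = 1.5 + 3·2.375 = 8.625 in; A_gv = 8.625 × 0.5 = 4.312 in².
A_nv = (8.625 − 3.5·0.75) × 0.5 = 3 in².
A_nt = (1.125 − 0.5·0.75) × 0.5 = 0.375 in².
0.6 F_u A_nv = 104.4 kips; 0.6 F_y A_gv = 93.15 kips → shear yielding governs the shear term.
R_n = 93.15 + 1.0 × 58 × 0.375 = 114.9 kips.
Allowable strength R_n/Ω = 114.9 / 2 = 57.4 kips.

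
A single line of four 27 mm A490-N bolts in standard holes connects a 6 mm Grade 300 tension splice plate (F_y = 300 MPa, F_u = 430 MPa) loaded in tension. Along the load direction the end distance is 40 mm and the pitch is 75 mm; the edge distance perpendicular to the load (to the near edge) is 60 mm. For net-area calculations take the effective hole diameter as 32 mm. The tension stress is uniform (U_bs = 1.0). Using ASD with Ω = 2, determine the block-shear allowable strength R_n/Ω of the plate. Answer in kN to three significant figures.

Shear plane L_v = 40 + 3·75 = 265 mm; A_gv = 265 × 6 = 1590 mm².
A_nv = (265 − 3.5·32) × 6 = 918 mm².
A_nt = (60 − 0.5·32) × 6 = 264 mm².
0.6 F_u A_nv = 236.8 kN; 0.6 F_y A_gv = 286.2 kN → shear rupture governs the shear term.
R_n = 236.8 + 1.0 × 430 × 264 / 1000 = 350.4 kN.
Allowable strength R_n/Ω = 350.4 / 2 = 175 kN.

175 kN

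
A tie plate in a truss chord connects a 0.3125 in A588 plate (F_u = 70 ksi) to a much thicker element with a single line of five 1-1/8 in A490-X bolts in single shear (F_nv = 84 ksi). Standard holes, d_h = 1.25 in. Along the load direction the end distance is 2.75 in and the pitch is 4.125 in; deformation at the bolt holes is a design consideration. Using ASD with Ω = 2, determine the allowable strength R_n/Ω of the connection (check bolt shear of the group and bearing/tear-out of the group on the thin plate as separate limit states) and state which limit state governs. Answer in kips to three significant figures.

Bolt shear: A_b = π·1.125²/4 = 0.994 in²; R_n = 84 × 0.994 × 5 × 1 = 417.5 kips → 417.5 / 2 = 209 kips.
Bearing (1.2 l_c t F_u ≤ 2.4 d t F_u): upper limit = 2.4·1.125·0.3125·70 = 59.06 kips.
  Edge l_c = 2.75 − 1.25/2 = 2.125 → r_n = 55.78 kips; interior l_c = 4.125 − 1.25 = 2.875 → r_n = 59.06 kips.
  R_n,bearing = 1·55.78 + 4·59.06 = 292 kips → 292 / 2 = 146 kips.
Bearing governs: 146 kips.

146 kips (bearing governs)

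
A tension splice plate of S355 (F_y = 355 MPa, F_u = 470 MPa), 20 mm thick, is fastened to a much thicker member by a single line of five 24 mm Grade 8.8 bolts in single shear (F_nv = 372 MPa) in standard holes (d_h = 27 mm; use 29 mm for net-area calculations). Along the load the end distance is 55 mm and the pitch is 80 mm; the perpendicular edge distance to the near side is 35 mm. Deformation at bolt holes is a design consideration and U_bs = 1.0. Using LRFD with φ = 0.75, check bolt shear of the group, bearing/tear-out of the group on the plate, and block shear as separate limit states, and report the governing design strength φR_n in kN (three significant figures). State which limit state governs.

Bolt shear: A_b = π·24²/4 = 452.4 mm²; R_n = 372 × 452.4 × 5 × 1 / 1000 = 841.4 kN → 0.75 × 841.4 = 631 kN.
Bearing: edge l_c = 41.5, r_n = 468.1 kN; interior l_c = 53, r_n = 541.4 kN; R_n = 468.1 + 4·541.4 = 2634 kN → 1980 kN.
Block shear: A_gv = 7500, A_nv = 4890, A_nt = 410 mm²; R_n = min(0.6F_uA_nv, 0.6F_yA_gv) + U_bs·F_u·A_nt = 1572 kN → 1180 kN.
Bolt shear governs: 631 kN.

631 kN (bolt shear governs)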